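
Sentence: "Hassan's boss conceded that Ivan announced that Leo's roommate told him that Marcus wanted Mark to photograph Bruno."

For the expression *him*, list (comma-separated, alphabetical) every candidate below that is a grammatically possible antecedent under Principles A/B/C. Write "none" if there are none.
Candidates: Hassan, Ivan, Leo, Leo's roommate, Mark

Hassan, Ivan, Leo

*him* is a pronoun; Principle B requires it to be free in its binding domain — the clause headed by 'told'.
— Hassan: possessor inside the subject DP of the matrix clause; does not c-command the pronoun — Principle B does not apply; allowed.
— Ivan: subject of the clause headed by 'announced'; c-commands the pronoun but lies outside its binding domain — allowed.
— Leo: possessor inside the subject DP of the clause headed by 'told'; does not c-command the pronoun — Principle B does not apply; allowed.
— Leo's roommate: subject of the clause headed by 'told'; c-commands the pronoun within its binding domain — blocked (Principle B).
— Mark: subject of the clause headed by 'photograph'; is c-commanded by the pronoun; coreference would bind this R-expression — blocked (Principle C).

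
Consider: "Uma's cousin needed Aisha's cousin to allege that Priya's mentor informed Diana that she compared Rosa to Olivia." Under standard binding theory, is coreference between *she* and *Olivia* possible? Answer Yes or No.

*Olivia* is an R-expression; Principle C requires it to be free (not bound by any c-commanding expression).
— she: subject of the clause headed by 'compared'; the pronoun c-commands the R-expression — coreference blocked (Principle C).

No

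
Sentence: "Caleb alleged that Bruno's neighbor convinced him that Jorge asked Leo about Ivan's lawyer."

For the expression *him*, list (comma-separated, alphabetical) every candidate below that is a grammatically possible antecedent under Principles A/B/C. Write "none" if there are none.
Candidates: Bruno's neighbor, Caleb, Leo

*him* is a pronoun; Principle B requires it to be free in its binding domain — the clause headed by 'convinced'.
— Bruno's neighbor: subject of the clause headed by 'convinced'; c-commands the pronoun within its binding domain — blocked (Principle B).
— Caleb: subject of the matrix clause; c-commands the pronoun but lies outside its binding domain — allowed.
— Leo: object of the clause headed by 'asked'; is c-commanded by the pronoun; coreference would bind this R-expression — blocked (Principle C).

Caleb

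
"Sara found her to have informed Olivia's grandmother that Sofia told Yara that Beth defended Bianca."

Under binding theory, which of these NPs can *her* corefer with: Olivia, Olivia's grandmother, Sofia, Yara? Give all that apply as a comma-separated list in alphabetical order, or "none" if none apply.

none

*her* is a pronoun; Principle B requires it to be free in its binding domain — the matrix clause.
— Olivia: possessor inside the object DP of the clause headed by 'informed'; is c-commanded by the pronoun; coreference would bind this R-expression — blocked (Principle C).
— Olivia's grandmother: object of the clause headed by 'informed'; is c-commanded by the pronoun; coreference would bind this R-expression — blocked (Principle C).
— Sofia: subject of the clause headed by 'told'; is c-commanded by the pronoun; coreference would bind this R-expression — blocked (Principle C).
— Yara: object of the clause headed by 'told'; is c-commanded by the pronoun; coreference would bind this R-expression — blocked (Principle C).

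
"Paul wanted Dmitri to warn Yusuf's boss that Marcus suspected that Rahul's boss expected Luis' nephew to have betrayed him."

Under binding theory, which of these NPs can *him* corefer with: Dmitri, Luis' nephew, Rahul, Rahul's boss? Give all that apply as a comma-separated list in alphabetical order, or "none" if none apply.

Dmitri, Rahul, Rahul's boss

*him* is a pronoun; Principle B requires it to be free in its binding domain — the clause headed by 'betrayed'.
— Dmitri: subject of the clause headed by 'warn'; c-commands the pronoun but lies outside its binding domain — allowed.
— Luis' nephew: subject of the clause headed by 'betrayed'; c-commands the pronoun within its binding domain — blocked (Principle B).
— Rahul: possessor inside the subject DP of the clause headed by 'expected'; does not c-command the pronoun — Principle B does not apply; allowed.
— Rahul's boss: subject of the clause headed by 'expected'; c-commands the pronoun but lies outside its binding domain — allowed.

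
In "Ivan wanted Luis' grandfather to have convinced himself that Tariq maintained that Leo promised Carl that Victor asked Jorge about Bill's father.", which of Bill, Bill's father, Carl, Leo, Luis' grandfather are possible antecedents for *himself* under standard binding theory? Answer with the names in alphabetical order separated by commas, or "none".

*himself* is a reflexive; Principle A requires it to be bound within its binding domain — the clause headed by 'convinced'.
— Bill: possessor inside the second object DP of the clause headed by 'asked'; does not c-command the reflexive — cannot bind it (Principle A).
— Bill's father: second object of the clause headed by 'asked'; does not c-command the reflexive — cannot bind it (Principle A).
— Carl: object of the clause headed by 'promised'; does not c-command the reflexive — cannot bind it (Principle A).
— Leo: subject of the clause headed by 'promised'; does not c-command the reflexive — cannot bind it (Principle A).
— Luis' grandfather: subject of the clause headed by 'convinced'; c-commands the reflexive within its binding domain — allowed (Principle A).

Luis' grandfather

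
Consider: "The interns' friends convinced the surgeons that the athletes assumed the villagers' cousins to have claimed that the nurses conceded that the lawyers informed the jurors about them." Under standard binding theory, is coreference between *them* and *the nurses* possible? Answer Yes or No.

*the nurses* is an R-expression; Principle C requires it to be free (not bound by any c-commanding expression).
— them: second object of the clause headed by 'informed'; the pronoun does not c-command the R-expression — coreference allowed.

Yes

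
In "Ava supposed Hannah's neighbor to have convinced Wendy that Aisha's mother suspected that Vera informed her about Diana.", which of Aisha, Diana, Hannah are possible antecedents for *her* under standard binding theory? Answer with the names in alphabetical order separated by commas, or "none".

Aisha, Hannah

*her* is a pronoun; Principle B requires it to be free in its binding domain — the clause headed by 'informed'.
— Aisha: possessor inside the subject DP of the clause headed by 'suspected'; does not c-command the pronoun — Principle B does not apply; allowed.
— Diana: second object of the clause headed by 'informed'; is c-commanded by the pronoun; coreference would bind this R-expression — blocked (Principle C).
— Hannah: possessor inside the subject DP of the clause headed by 'convinced'; does not c-command the pronoun — Principle B does not apply; allowed.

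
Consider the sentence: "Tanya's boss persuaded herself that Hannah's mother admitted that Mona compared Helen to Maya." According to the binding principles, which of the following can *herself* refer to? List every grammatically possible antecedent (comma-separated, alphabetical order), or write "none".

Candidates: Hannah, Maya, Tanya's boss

*herself* is a reflexive; Principle A requires it to be bound within its binding domain — the matrix clause.
— Hannah: possessor inside the subject DP of the clause headed by 'admitted'; does not c-command the reflexive — cannot bind it (Principle A).
— Maya: second object of the clause headed by 'compared'; does not c-command the reflexive — cannot bind it (Principle A).
— Tanya's boss: subject of the matrix clause; c-commands the reflexive within its binding domain — allowed (Principle A).

Tanya's boss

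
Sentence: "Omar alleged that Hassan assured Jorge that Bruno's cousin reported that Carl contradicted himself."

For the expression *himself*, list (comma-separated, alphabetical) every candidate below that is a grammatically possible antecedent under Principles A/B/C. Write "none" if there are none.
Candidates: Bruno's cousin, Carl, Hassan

*himself* is a reflexive; Principle A requires it to be bound within its binding domain — the clause headed by 'contradicted'.
— Bruno's cousin: subject of the clause headed by 'reported'; c-commands the reflexive but lies outside its binding domain — cannot bind it (Principle A).
— Carl: subject of the clause headed by 'contradicted'; c-commands the reflexive within its binding domain — allowed (Principle A).
— Hassan: subject of the clause headed by 'assured'; c-commands the reflexive but lies outside its binding domain — cannot bind it (Principle A).

Carl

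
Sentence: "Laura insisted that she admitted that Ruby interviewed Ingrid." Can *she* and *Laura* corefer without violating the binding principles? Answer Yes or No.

*Laura* is an R-expression; Principle C requires it to be free (not bound by any c-commanding expression).
— she: subject of the clause headed by 'admitted'; the pronoun does not c-command the R-expression — coreference allowed.

Yes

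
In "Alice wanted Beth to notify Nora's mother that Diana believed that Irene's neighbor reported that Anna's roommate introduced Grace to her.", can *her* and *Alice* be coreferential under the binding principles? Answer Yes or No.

*Alice* is an R-expression; Principle C requires it to be free (not bound by any c-commanding expression).
— her: second object of the clause headed by 'introduced'; the pronoun does not c-command the R-expression — coreference allowed.

Yes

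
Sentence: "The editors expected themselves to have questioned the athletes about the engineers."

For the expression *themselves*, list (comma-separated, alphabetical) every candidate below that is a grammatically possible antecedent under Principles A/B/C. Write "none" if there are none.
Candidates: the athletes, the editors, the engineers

the editors

*themselves* is a reflexive; Principle A requires it to be bound within its binding domain — the matrix clause.
— the athletes: object of the clause headed by 'questioned'; does not c-command the reflexive — cannot bind it (Principle A).
— the editors: subject of the matrix clause; c-commands the reflexive within its binding domain — allowed (Principle A).
— the engineers: second object of the clause headed by 'questioned'; does not c-command the reflexive — cannot bind it (Principle A).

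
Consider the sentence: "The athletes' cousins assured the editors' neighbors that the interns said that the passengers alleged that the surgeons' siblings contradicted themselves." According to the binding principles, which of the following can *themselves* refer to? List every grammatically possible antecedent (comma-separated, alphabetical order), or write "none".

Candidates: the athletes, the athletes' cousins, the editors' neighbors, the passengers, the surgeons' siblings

the surgeons' siblings

*themselves* is a reflexive; Principle A requires it to be bound within its binding domain — the clause headed by 'contradicted'.
— the athletes: possessor inside the subject DP of the matrix clause; does not c-command the reflexive — cannot bind it (Principle A).
— the athletes' cousins: subject of the matrix clause; c-commands the reflexive but lies outside its binding domain — cannot bind it (Principle A).
— the editors' neighbors: object of the matrix clause; c-commands the reflexive but lies outside its binding domain — cannot bind it (Principle A).
— the passengers: subject of the clause headed by 'alleged'; c-commands the reflexive but lies outside its binding domain — cannot bind it (Principle A).
— the surgeons' siblings: subject of the clause headed by 'contradicted'; c-commands the reflexive within its binding domain — allowed (Principle A).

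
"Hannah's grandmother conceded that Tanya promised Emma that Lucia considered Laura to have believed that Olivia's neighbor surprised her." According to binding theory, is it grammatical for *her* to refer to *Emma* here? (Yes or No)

*Emma* is an R-expression; Principle C requires it to be free (not bound by any c-commanding expression).
— her: object of the clause headed by 'surprised'; the pronoun does not c-command the R-expression — coreference allowed.

Yes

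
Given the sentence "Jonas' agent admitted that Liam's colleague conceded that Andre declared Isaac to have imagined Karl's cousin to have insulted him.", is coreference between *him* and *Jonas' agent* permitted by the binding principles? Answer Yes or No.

*him* is a pronoun; Principle B requires it to be free in its binding domain — the clause headed by 'insulted'.
— Jonas' agent: subject of the matrix clause; c-commands the pronoun but lies outside its binding domain — allowed.

Yes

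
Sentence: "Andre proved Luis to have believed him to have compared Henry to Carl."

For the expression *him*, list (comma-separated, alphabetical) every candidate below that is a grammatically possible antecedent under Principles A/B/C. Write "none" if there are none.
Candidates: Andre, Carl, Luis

Andre

*him* is a pronoun; Principle B requires it to be free in its binding domain — the clause headed by 'believed'.
— Andre: subject of the matrix clause; c-commands the pronoun but lies outside its binding domain — allowed.
— Carl: second object of the clause headed by 'compared'; is c-commanded by the pronoun; coreference would bind this R-expression — blocked (Principle C).
— Luis: subject of the clause headed by 'believed'; c-commands the pronoun within its binding domain — blocked (Principle B).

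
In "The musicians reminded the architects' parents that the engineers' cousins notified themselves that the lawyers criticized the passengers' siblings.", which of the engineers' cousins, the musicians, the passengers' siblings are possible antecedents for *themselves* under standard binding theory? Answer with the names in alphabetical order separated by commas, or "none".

*themselves* is a reflexive; Principle A requires it to be bound within its binding domain — the clause headed by 'notified'.
— the engineers' cousins: subject of the clause headed by 'notified'; c-commands the reflexive within its binding domain — allowed (Principle A).
— the musicians: subject of the matrix clause; c-commands the reflexive but lies outside its binding domain — cannot bind it (Principle A).
— the passengers' siblings: object of the clause headed by 'criticized'; does not c-command the reflexive — cannot bind it (Principle A).

the engineers' cousins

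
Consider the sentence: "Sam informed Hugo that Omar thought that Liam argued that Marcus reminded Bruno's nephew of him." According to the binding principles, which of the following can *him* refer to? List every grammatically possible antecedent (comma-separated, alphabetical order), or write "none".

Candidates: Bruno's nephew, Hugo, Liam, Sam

Hugo, Liam, Sam

*him* is a pronoun; Principle B requires it to be free in its binding domain — the clause headed by 'reminded'.
— Bruno's nephew: object of the clause headed by 'reminded'; c-commands the pronoun within its binding domain — blocked (Principle B).
— Hugo: object of the matrix clause; c-commands the pronoun but lies outside its binding domain — allowed.
— Liam: subject of the clause headed by 'argued'; c-commands the pronoun but lies outside its binding domain — allowed.
— Sam: subject of the matrix clause; c-commands the pronoun but lies outside its binding domain — allowed.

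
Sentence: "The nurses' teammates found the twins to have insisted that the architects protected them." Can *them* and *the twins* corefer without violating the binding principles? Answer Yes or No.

Yes

*the twins* is an R-expression; Principle C requires it to be free (not bound by any c-commanding expression).
— them: object of the clause headed by 'protected'; the pronoun does not c-command the R-expression — coreference allowed.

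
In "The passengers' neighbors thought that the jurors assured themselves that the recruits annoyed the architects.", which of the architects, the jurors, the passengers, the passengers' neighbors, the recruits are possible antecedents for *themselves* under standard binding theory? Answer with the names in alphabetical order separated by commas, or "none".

the jurors

*themselves* is a reflexive; Principle A requires it to be bound within its binding domain — the clause headed by 'assured'.
— the architects: object of the clause headed by 'annoyed'; does not c-command the reflexive — cannot bind it (Principle A).
— the jurors: subject of the clause headed by 'assured'; c-commands the reflexive within its binding domain — allowed (Principle A).
— the passengers: possessor inside the subject DP of the matrix clause; does not c-command the reflexive — cannot bind it (Principle A).
— the passengers' neighbors: subject of the matrix clause; c-commands the reflexive but lies outside its binding domain — cannot bind it (Principle A).
— the recruits: subject of the clause headed by 'annoyed'; does not c-command the reflexive — cannot bind it (Principle A).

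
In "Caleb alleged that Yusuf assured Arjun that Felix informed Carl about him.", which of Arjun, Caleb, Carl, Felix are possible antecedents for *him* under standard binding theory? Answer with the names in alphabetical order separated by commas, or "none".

Arjun, Caleb

*him* is a pronoun; Principle B requires it to be free in its binding domain — the clause headed by 'informed'.
— Arjun: object of the clause headed by 'assured'; c-commands the pronoun but lies outside its binding domain — allowed.
— Caleb: subject of the matrix clause; c-commands the pronoun but lies outside its binding domain — allowed.
— Carl: object of the clause headed by 'informed'; c-commands the pronoun within its binding domain — blocked (Principle B).
— Felix: subject of the clause headed by 'informed'; c-commands the pronoun within its binding domain — blocked (Principle B).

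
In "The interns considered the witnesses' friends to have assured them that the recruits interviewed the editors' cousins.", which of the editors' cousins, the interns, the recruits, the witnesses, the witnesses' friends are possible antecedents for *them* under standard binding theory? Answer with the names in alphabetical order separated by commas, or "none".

*them* is a pronoun; Principle B requires it to be free in its binding domain — the clause headed by 'assured'.
— the editors' cousins: object of the clause headed by 'interviewed'; is c-commanded by the pronoun; coreference would bind this R-expression — blocked (Principle C).
— the interns: subject of the matrix clause; c-commands the pronoun but lies outside its binding domain — allowed.
— the recruits: subject of the clause headed by 'interviewed'; is c-commanded by the pronoun; coreference would bind this R-expression — blocked (Principle C).
— the witnesses: possessor inside the subject DP of the clause headed by 'assured'; does not c-command the pronoun — Principle B does not apply; allowed.
— the witnesses' friends: subject of the clause headed by 'assured'; c-commands the pronoun within its binding domain — blocked (Principle B).

the interns, the witnesses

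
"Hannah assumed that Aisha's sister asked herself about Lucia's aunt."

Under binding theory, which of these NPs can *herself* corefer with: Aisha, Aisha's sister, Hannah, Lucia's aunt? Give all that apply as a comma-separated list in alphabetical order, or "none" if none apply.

Aisha's sister

*herself* is a reflexive; Principle A requires it to be bound within its binding domain — the clause headed by 'asked'.
— Aisha: possessor inside the subject DP of the clause headed by 'asked'; does not c-command the reflexive — cannot bind it (Principle A).
— Aisha's sister: subject of the clause headed by 'asked'; c-commands the reflexive within its binding domain — allowed (Principle A).
— Hannah: subject of the matrix clause; c-commands the reflexive but lies outside its binding domain — cannot bind it (Principle A).
— Lucia's aunt: second object of the clause headed by 'asked'; does not c-command the reflexive — cannot bind it (Principle A).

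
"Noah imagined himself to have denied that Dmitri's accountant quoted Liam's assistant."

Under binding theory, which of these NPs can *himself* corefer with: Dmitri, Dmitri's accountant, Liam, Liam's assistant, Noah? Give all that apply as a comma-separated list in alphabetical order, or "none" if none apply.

Noah

*himself* is a reflexive; Principle A requires it to be bound within its binding domain — the matrix clause.
— Dmitri: possessor inside the subject DP of the clause headed by 'quoted'; does not c-command the reflexive — cannot bind it (Principle A).
— Dmitri's accountant: subject of the clause headed by 'quoted'; does not c-command the reflexive — cannot bind it (Principle A).
— Liam: possessor inside the object DP of the clause headed by 'quoted'; does not c-command the reflexive — cannot bind it (Principle A).
— Liam's assistant: object of the clause headed by 'quoted'; does not c-command the reflexive — cannot bind it (Principle A).
— Noah: subject of the matrix clause; c-commands the reflexive within its binding domain — allowed (Principle A).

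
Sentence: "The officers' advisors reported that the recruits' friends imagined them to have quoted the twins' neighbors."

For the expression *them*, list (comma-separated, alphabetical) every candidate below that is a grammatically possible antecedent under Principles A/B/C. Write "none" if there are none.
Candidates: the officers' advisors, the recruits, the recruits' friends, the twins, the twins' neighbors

the officers' advisors, the recruits

*them* is a pronoun; Principle B requires it to be free in its binding domain — the clause headed by 'imagined'.
— the officers' advisors: subject of the matrix clause; c-commands the pronoun but lies outside its binding domain — allowed.
— the recruits: possessor inside the subject DP of the clause headed by 'imagined'; does not c-command the pronoun — Principle B does not apply; allowed.
— the recruits' friends: subject of the clause headed by 'imagined'; c-commands the pronoun within its binding domain — blocked (Principle B).
— the twins: possessor inside the object DP of the clause headed by 'quoted'; is c-commanded by the pronoun; coreference would bind this R-expression — blocked (Principle C).
— the twins' neighbors: object of the clause headed by 'quoted'; is c-commanded by the pronoun; coreference would bind this R-expression — blocked (Principle C).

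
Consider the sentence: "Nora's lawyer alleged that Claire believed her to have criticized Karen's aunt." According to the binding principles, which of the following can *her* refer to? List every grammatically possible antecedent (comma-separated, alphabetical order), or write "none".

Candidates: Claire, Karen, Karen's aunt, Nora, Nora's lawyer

*her* is a pronoun; Principle B requires it to be free in its binding domain — the clause headed by 'believed'.
— Claire: subject of the clause headed by 'believed'; c-commands the pronoun within its binding domain — blocked (Principle B).
— Karen: possessor inside the object DP of the clause headed by 'criticized'; is c-commanded by the pronoun; coreference would bind this R-expression — blocked (Principle C).
— Karen's aunt: object of the clause headed by 'criticized'; is c-commanded by the pronoun; coreference would bind this R-expression — blocked (Principle C).
— Nora: possessor inside the subject DP of the matrix clause; does not c-command the pronoun — Principle B does not apply; allowed.
— Nora's lawyer: subject of the matrix clause; c-commands the pronoun but lies outside its binding domain — allowed.

Nora, Nora's lawyer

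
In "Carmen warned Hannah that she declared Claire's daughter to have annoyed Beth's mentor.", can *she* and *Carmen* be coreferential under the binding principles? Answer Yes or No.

*Carmen* is an R-expression; Principle C requires it to be free (not bound by any c-commanding expression).
— she: subject of the clause headed by 'declared'; the pronoun does not c-command the R-expression — coreference allowed.

Yes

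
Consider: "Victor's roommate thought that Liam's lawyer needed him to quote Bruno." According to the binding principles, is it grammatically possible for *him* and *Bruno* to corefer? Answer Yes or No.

*him* is a pronoun; Principle B requires it to be free in its binding domain — the clause headed by 'needed'.
— Bruno: object of the clause headed by 'quote'; is c-commanded by the pronoun; coreference would bind this R-expression — blocked (Principle C).

No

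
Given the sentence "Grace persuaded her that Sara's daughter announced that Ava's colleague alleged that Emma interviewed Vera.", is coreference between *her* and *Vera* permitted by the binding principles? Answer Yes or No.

*her* is a pronoun; Principle B requires it to be free in its binding domain — the matrix clause.
— Vera: object of the clause headed by 'interviewed'; is c-commanded by the pronoun; coreference would bind this R-expression — blocked (Principle C).

No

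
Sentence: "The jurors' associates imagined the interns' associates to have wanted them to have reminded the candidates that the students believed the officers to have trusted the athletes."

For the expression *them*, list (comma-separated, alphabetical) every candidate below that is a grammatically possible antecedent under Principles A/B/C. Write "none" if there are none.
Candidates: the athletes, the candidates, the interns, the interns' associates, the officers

the interns

*them* is a pronoun; Principle B requires it to be free in its binding domain — the clause headed by 'wanted'.
— the athletes: object of the clause headed by 'trusted'; is c-commanded by the pronoun; coreference would bind this R-expression — blocked (Principle C).
— the candidates: object of the clause headed by 'reminded'; is c-commanded by the pronoun; coreference would bind this R-expression — blocked (Principle C).
— the interns: possessor inside the subject DP of the clause headed by 'wanted'; does not c-command the pronoun — Principle B does not apply; allowed.
— the interns' associates: subject of the clause headed by 'wanted'; c-commands the pronoun within its binding domain — blocked (Principle B).
— the officers: subject of the clause headed by 'trusted'; is c-commanded by the pronoun; coreference would bind this R-expression — blocked (Principle C).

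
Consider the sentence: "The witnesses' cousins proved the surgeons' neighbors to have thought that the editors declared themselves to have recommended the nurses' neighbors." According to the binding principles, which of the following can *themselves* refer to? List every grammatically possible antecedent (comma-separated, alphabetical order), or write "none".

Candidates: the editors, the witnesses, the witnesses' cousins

*themselves* is a reflexive; Principle A requires it to be bound within its binding domain — the clause headed by 'declared'.
— the editors: subject of the clause headed by 'declared'; c-commands the reflexive within its binding domain — allowed (Principle A).
— the witnesses: possessor inside the subject DP of the matrix clause; does not c-command the reflexive — cannot bind it (Principle A).
— the witnesses' cousins: subject of the matrix clause; c-commands the reflexive but lies outside its binding domain — cannot bind it (Principle A).

the editors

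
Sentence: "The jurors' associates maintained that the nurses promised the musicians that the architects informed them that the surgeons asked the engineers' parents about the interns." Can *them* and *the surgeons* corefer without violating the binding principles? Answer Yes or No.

*the surgeons* is an R-expression; Principle C requires it to be free (not bound by any c-commanding expression).
— them: object of the clause headed by 'informed'; the pronoun c-commands the R-expression — coreference blocked (Principle C).

No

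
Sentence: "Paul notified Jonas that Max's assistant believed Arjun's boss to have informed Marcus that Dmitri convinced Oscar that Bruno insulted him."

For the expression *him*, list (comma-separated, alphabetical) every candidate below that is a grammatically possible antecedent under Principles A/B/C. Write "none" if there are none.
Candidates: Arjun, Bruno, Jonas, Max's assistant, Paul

*him* is a pronoun; Principle B requires it to be free in its binding domain — the clause headed by 'insulted'.
— Arjun: possessor inside the subject DP of the clause headed by 'informed'; does not c-command the pronoun — Principle B does not apply; allowed.
— Bruno: subject of the clause headed by 'insulted'; c-commands the pronoun within its binding domain — blocked (Principle B).
— Jonas: object of the matrix clause; c-commands the pronoun but lies outside its binding domain — allowed.
— Max's assistant: subject of the clause headed by 'believed'; c-commands the pronoun but lies outside its binding domain — allowed.
— Paul: subject of the matrix clause; c-commands the pronoun but lies outside its binding domain — allowed.

Arjun, Jonas, Max's assistant, Paul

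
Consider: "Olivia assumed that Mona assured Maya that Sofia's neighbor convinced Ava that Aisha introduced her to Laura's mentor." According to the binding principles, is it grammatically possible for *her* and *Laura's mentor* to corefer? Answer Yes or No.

*her* is a pronoun; Principle B requires it to be free in its binding domain — the clause headed by 'introduced'.
— Laura's mentor: second object of the clause headed by 'introduced'; is c-commanded by the pronoun; coreference would bind this R-expression — blocked (Principle C).

No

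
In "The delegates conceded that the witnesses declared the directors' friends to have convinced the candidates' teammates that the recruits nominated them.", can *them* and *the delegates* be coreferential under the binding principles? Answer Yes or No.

*the delegates* is an R-expression; Principle C requires it to be free (not bound by any c-commanding expression).
— them: object of the clause headed by 'nominated'; the pronoun does not c-command the R-expression — coreference allowed.

Yes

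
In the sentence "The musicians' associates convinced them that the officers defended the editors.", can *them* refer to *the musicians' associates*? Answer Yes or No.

*them* is a pronoun; Principle B requires it to be free in its binding domain — the matrix clause.
— the musicians' associates: subject of the matrix clause; c-commands the pronoun within its binding domain — blocked (Principle B).

No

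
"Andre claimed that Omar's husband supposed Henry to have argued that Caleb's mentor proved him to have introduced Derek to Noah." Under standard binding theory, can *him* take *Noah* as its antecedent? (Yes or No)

No

*him* is a pronoun; Principle B requires it to be free in its binding domain — the clause headed by 'proved'.
— Noah: second object of the clause headed by 'introduced'; is c-commanded by the pronoun; coreference would bind this R-expression — blocked (Principle C).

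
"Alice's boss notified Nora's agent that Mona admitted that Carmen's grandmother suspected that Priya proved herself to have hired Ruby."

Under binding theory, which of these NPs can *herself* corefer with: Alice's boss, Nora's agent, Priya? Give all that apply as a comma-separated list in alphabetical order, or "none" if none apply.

Priya

*herself* is a reflexive; Principle A requires it to be bound within its binding domain — the clause headed by 'proved'.
— Alice's boss: subject of the matrix clause; c-commands the reflexive but lies outside its binding domain — cannot bind it (Principle A).
— Nora's agent: object of the matrix clause; c-commands the reflexive but lies outside its binding domain — cannot bind it (Principle A).
— Priya: subject of the clause headed by 'proved'; c-commands the reflexive within its binding domain — allowed (Principle A).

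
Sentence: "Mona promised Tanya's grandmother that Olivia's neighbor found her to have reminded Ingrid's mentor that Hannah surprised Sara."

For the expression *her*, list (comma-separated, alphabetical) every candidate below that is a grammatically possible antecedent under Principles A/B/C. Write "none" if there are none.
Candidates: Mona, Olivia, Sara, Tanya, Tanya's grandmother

Mona, Olivia, Tanya, Tanya's grandmother

*her* is a pronoun; Principle B requires it to be free in its binding domain — the clause headed by 'found'.
— Mona: subject of the matrix clause; c-commands the pronoun but lies outside its binding domain — allowed.
— Olivia: possessor inside the subject DP of the clause headed by 'found'; does not c-command the pronoun — Principle B does not apply; allowed.
— Sara: object of the clause headed by 'surprised'; is c-commanded by the pronoun; coreference would bind this R-expression — blocked (Principle C).
— Tanya: possessor inside the object DP of the matrix clause; does not c-command the pronoun — Principle B does not apply; allowed.
— Tanya's grandmother: object of the matrix clause; c-commands the pronoun but lies outside its binding domain — allowed.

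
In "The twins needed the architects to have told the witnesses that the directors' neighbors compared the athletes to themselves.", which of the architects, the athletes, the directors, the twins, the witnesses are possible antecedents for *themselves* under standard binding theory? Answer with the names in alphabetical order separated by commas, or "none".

*themselves* is a reflexive; Principle A requires it to be bound within its binding domain — the clause headed by 'compared'.
— the architects: subject of the clause headed by 'told'; c-commands the reflexive but lies outside its binding domain — cannot bind it (Principle A).
— the athletes: object of the clause headed by 'compared'; c-commands the reflexive within its binding domain — allowed (Principle A).
— the directors: possessor inside the subject DP of the clause headed by 'compared'; does not c-command the reflexive — cannot bind it (Principle A).
— the twins: subject of the matrix clause; c-commands the reflexive but lies outside its binding domain — cannot bind it (Principle A).
— the witnesses: object of the clause headed by 'told'; c-commands the reflexive but lies outside its binding domain — cannot bind it (Principle A).

the athletes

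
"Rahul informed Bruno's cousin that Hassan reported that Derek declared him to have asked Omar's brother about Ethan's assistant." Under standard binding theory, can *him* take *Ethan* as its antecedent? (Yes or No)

*him* is a pronoun; Principle B requires it to be free in its binding domain — the clause headed by 'declared'.
— Ethan: possessor inside the second object DP of the clause headed by 'asked'; is c-commanded by the pronoun; coreference would bind this R-expression — blocked (Principle C).

No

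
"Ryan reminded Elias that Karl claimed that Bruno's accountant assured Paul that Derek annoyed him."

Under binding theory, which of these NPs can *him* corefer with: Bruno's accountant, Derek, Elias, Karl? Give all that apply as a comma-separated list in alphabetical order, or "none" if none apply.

*him* is a pronoun; Principle B requires it to be free in its binding domain — the clause headed by 'annoyed'.
— Bruno's accountant: subject of the clause headed by 'assured'; c-commands the pronoun but lies outside its binding domain — allowed.
— Derek: subject of the clause headed by 'annoyed'; c-commands the pronoun within its binding domain — blocked (Principle B).
— Elias: object of the matrix clause; c-commands the pronoun but lies outside its binding domain — allowed.
— Karl: subject of the clause headed by 'claimed'; c-commands the pronoun but lies outside its binding domain — allowed.

Bruno's accountant, Elias, Karl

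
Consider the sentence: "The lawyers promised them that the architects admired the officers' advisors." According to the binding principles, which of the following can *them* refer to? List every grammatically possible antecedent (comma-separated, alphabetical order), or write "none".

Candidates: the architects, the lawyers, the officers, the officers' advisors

none

*them* is a pronoun; Principle B requires it to be free in its binding domain — the matrix clause.
— the architects: subject of the clause headed by 'admired'; is c-commanded by the pronoun; coreference would bind this R-expression — blocked (Principle C).
— the lawyers: subject of the matrix clause; c-commands the pronoun within its binding domain — blocked (Principle B).
— the officers: possessor inside the object DP of the clause headed by 'admired'; is c-commanded by the pronoun; coreference would bind this R-expression — blocked (Principle C).
— the officers' advisors: object of the clause headed by 'admired'; is c-commanded by the pronoun; coreference would bind this R-expression — blocked (Principle C).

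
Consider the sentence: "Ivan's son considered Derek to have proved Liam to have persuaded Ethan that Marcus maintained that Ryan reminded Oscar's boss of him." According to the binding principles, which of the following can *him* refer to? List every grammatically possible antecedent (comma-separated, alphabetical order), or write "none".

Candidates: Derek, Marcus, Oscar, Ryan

*him* is a pronoun; Principle B requires it to be free in its binding domain — the clause headed by 'reminded'.
— Derek: subject of the clause headed by 'proved'; c-commands the pronoun but lies outside its binding domain — allowed.
— Marcus: subject of the clause headed by 'maintained'; c-commands the pronoun but lies outside its binding domain — allowed.
— Oscar: possessor inside the object DP of the clause headed by 'reminded'; does not c-command the pronoun — Principle B does not apply; allowed.
— Ryan: subject of the clause headed by 'reminded'; c-commands the pronoun within its binding domain — blocked (Principle B).

Derek, Marcus, Oscar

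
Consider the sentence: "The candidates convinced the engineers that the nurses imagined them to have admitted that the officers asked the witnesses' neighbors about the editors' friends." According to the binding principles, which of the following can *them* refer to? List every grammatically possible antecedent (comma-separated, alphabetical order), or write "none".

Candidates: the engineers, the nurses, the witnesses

the engineers

*them* is a pronoun; Principle B requires it to be free in its binding domain — the clause headed by 'imagined'.
— the engineers: object of the matrix clause; c-commands the pronoun but lies outside its binding domain — allowed.
— the nurses: subject of the clause headed by 'imagined'; c-commands the pronoun within its binding domain — blocked (Principle B).
— the witnesses: possessor inside the object DP of the clause headed by 'asked'; is c-commanded by the pronoun; coreference would bind this R-expression — blocked (Principle C).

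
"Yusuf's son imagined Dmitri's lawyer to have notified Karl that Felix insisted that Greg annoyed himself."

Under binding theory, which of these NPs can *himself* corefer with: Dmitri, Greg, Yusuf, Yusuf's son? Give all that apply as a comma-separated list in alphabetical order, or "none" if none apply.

Greg

*himself* is a reflexive; Principle A requires it to be bound within its binding domain — the clause headed by 'annoyed'.
— Dmitri: possessor inside the subject DP of the clause headed by 'notified'; does not c-command the reflexive — cannot bind it (Principle A).
— Greg: subject of the clause headed by 'annoyed'; c-commands the reflexive within its binding domain — allowed (Principle A).
— Yusuf: possessor inside the subject DP of the matrix clause; does not c-command the reflexive — cannot bind it (Principle A).
— Yusuf's son: subject of the matrix clause; c-commands the reflexive but lies outside its binding domain — cannot bind it (Principle A).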